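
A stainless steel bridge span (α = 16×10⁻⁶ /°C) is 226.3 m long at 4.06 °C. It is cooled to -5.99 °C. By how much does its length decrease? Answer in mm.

|ΔT| = |-5.99 − 4.06| = 10.05 K
ΔL = αL₀ΔT = (16×10⁻⁶)(226.3)(10.05) = 3.64×10⁻² m

ΔL = 36.4 mm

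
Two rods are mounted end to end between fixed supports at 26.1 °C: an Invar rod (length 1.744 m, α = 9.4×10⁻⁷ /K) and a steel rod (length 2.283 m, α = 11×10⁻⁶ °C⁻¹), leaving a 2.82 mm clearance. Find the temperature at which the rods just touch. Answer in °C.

T = 132 °C

α₁L₁ = 1.63936×10⁻⁶ m/K, α₂L₂ = 2.5113×10⁻⁵ m/K → total 2.675236×10⁻⁵ m/K
ΔT = g/(α₁L₁+α₂L₂) = 2.82×10⁻³ / 2.675236×10⁻⁵ = 105.41 K
T = 26.1 + 105.41 = 131.51 °C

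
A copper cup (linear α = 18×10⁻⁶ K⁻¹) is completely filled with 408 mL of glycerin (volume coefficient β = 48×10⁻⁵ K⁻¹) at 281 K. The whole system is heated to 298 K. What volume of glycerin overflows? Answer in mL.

The cup also expands: β_container ≈ 3α = 5.4×10⁻⁵ /K
Net overflow = V₀(β_liq − 3α_cont)ΔT
β − 3α = 4.80×10⁻⁴ − 5.4×10⁻⁵ = 4.26×10⁻⁴ /K; ΔT = 17 K
ΔV = 408 × 4.26×10⁻⁴ × 17 = 2.95 mL

2.95 mL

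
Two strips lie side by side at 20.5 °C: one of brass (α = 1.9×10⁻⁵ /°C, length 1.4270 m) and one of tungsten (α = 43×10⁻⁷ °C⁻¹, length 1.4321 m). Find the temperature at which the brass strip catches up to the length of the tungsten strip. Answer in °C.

T = 263.9 °C

L₁(1 + α₁ΔT) = L₂(1 + α₂ΔT) ⇒ ΔT = (L₂ − L₁)/(α₁L₁ − α₂L₂)
L₂ − L₁ = 1.4321 − 1.4270 = 5.10×10⁻³ m
α₁L₁ − α₂L₂ = 1.9×10⁻⁵×1.4270 − 43×10⁻⁷×1.4321 = 2.095497×10⁻⁵ m/K
ΔT = 5.10×10⁻³ / 2.095497×10⁻⁵ = 243.379 K
T = 20.5 + 243.379 = 263.879 °C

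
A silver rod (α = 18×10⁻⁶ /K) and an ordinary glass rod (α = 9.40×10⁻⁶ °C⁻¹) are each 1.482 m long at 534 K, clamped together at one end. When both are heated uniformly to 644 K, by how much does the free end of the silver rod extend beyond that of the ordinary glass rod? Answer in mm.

ΔT = 110 K
silver: ΔL = 18×10⁻⁶ × 1.482 m × 110 = 2.9344×10⁻³ m = 2.9344 mm
ordinary glass: ΔL = 9.40×10⁻⁶ × 1.482 m × 110 = 1.5324×10⁻³ m = 1.5324 mm
difference = 2.9344 − 1.5324 = 1.4020 mm

1.40 mm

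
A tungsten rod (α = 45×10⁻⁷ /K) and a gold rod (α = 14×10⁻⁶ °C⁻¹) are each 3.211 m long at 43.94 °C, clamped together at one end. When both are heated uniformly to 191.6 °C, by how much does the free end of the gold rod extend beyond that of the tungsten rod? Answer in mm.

ΔT = 147.66 K
tungsten: ΔL = 45×10⁻⁷ × 3.211 m × 147.66 = 2.1336×10⁻³ m = 2.1336 mm
gold: ΔL = 14×10⁻⁶ × 3.211 m × 147.66 = 6.6379×10⁻³ m = 6.6379 mm
difference = 6.6379 − 2.1336 = 4.5043 mm

4.50 mm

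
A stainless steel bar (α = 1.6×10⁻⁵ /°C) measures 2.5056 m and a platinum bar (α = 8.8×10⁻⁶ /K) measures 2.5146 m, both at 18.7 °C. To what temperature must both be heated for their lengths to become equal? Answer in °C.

Equal length when α₁L₁ΔT − α₂L₂ΔT = L₂ − L₁ = 9.00×10⁻³ m
α₁L₁ = 4.00896×10⁻⁵, α₂L₂ = 2.212848×10⁻⁵ → Δ(αL) = 1.796112×10⁻⁵ m/K
ΔT = 9.00×10⁻³ / 1.796112×10⁻⁵ = 501.082 K, so T = 18.7 + 501.082 = 519.782 °C

T = 519.8 °C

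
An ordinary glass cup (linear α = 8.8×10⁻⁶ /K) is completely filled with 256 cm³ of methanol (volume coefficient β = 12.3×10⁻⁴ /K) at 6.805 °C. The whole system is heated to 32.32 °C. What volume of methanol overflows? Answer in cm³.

7.86 cm³

The cup also expands: β_container ≈ 3α = 2.64×10⁻⁵ /K
Net overflow = V₀(β_liq − 3α_cont)ΔT
β − 3α = 1.23×10⁻³ − 2.64×10⁻⁵ = 1.2036×10⁻³ /K; ΔT = 25.515 K
ΔV = 256 × 1.2036×10⁻³ × 25.515 = 7.86 cm³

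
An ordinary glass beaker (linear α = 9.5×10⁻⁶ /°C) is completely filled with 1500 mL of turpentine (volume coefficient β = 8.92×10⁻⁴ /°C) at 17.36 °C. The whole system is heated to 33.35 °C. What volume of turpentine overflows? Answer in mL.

20.7 mL

The beaker also expands: β_container ≈ 3α = 2.85×10⁻⁵ /K
Net overflow = V₀(β_liq − 3α_cont)ΔT
β − 3α = 8.92×10⁻⁴ − 2.85×10⁻⁵ = 8.635×10⁻⁴ /K; ΔT = 15.99 K
ΔV = 1500 × 8.635×10⁻⁴ × 15.99 = 20.7 mL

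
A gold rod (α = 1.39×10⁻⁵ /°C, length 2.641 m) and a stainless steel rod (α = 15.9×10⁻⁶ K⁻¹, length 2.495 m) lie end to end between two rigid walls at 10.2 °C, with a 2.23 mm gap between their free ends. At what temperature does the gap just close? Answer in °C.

T = 39.4 °C

α₁L₁ = 3.67099×10⁻⁵ m/K, α₂L₂ = 3.96705×10⁻⁵ m/K → total 7.63804×10⁻⁵ m/K
ΔT = g/(α₁L₁+α₂L₂) = 2.23×10⁻³ / 7.63804×10⁻⁵ = 29.196 K
T = 10.2 + 29.196 = 39.396 °C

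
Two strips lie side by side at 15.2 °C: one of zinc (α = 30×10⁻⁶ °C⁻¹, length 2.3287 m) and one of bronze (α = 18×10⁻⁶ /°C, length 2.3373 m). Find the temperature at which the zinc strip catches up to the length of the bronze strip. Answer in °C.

Equal length when α₁L₁ΔT − α₂L₂ΔT = L₂ − L₁ = 8.60×10⁻³ m
α₁L₁ = 6.9861×10⁻⁵, α₂L₂ = 4.20714×10⁻⁵ → Δ(αL) = 2.77896×10⁻⁵ m/K
ΔT = 8.60×10⁻³ / 2.77896×10⁻⁵ = 309.468 K, so T = 15.2 + 309.468 = 324.668 °C

T = 324.7 °C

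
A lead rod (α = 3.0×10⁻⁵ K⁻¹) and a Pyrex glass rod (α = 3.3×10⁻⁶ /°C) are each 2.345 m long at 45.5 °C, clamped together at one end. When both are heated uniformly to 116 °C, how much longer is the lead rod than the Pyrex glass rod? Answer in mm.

4.41 mm

ΔT = 70.5 K
lead: ΔL = 3.0×10⁻⁵ × 2.345 m × 70.5 = 4.9597×10⁻³ m = 4.9597 mm
Pyrex glass: ΔL = 3.3×10⁻⁶ × 2.345 m × 70.5 = 5.4556×10⁻⁴ m = 0.54556 mm
difference = 4.9597 − 0.54556 = 4.41414 mm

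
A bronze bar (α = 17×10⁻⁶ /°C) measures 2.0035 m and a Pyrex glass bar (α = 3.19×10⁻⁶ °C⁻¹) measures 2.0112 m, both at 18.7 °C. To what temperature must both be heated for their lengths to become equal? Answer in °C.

T = 297.2 °C

Equal length when α₁L₁ΔT − α₂L₂ΔT = L₂ − L₁ = 7.70×10⁻³ m
α₁L₁ = 3.40595×10⁻⁵, α₂L₂ = 6.415728×10⁻⁶ → Δ(αL) = 2.7643772×10⁻⁵ m/K
ΔT = 7.70×10⁻³ / 2.7643772×10⁻⁵ = 278.544 K, so T = 18.7 + 278.544 = 297.244 °C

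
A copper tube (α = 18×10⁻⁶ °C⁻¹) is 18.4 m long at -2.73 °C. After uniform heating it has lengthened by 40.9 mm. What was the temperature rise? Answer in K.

ΔL = αL₀ΔT ⇒ ΔT = ΔL / (αL₀)
ΔT = 40.9×10⁻³ m / (18×10⁻⁶ × 18.4 m) = 123.49 K

ΔT = 123 K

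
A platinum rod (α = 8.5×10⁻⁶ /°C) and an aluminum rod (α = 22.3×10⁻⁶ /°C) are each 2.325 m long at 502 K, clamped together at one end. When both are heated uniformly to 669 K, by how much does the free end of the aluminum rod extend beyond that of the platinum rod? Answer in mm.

5.36 mm

ΔT = 167 K
platinum: ΔL = 8.5×10⁻⁶ × 2.325 m × 167 = 3.3003×10⁻³ m = 3.3003 mm
aluminum: ΔL = 22.3×10⁻⁶ × 2.325 m × 167 = 8.6585×10⁻³ m = 8.6585 mm
difference = 8.6585 − 3.3003 = 5.3582 mm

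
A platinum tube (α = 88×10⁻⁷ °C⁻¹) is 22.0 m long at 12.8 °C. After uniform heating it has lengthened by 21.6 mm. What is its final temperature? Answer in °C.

ΔL = αL₀ΔT ⇒ ΔT = ΔL / (αL₀)
ΔT = 21.6×10⁻³ m / (88×10⁻⁷ × 22.0 m) = 111.57 K
T = 12.8 + 111.57 = 124.37 °C

T = 124 °C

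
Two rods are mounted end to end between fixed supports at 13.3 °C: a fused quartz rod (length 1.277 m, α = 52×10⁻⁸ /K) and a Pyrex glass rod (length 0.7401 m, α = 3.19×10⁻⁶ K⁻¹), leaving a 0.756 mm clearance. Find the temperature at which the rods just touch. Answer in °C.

Gap closes when ΔL₁ + ΔL₂ = 0.756 mm = 7.56×10⁻⁴ m
(α₁L₁ + α₂L₂)ΔT = g
α₁L₁ + α₂L₂ = 52×10⁻⁸×1.277 + 3.19×10⁻⁶×0.7401 = 3.024959×10⁻⁶ m/K
ΔT = 7.56×10⁻⁴ / 3.024959×10⁻⁶ = 249.92 K
T = 13.3 + 249.92 = 263.22 °C

T = 263 °C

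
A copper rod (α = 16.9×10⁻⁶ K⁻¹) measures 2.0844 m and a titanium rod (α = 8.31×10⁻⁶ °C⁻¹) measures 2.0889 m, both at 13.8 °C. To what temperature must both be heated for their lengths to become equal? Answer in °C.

Equal length when α₁L₁ΔT − α₂L₂ΔT = L₂ − L₁ = 4.50×10⁻³ m
α₁L₁ = 3.522636×10⁻⁵, α₂L₂ = 1.7358759×10⁻⁵ → Δ(αL) = 1.7867601×10⁻⁵ m/K
ΔT = 4.50×10⁻³ / 1.7867601×10⁻⁵ = 251.853 K, so T = 13.8 + 251.853 = 265.653 °C

T = 265.7 °C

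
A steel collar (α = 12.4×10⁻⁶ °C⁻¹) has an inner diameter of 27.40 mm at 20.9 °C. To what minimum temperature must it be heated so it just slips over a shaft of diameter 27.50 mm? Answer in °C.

Required Δd = 27.50 − 27.40 = 0.10 mm
Δd = αd₀ΔT ⇒ ΔT = Δd/(αd₀) = 0.10 / (12.4×10⁻⁶ × 27.40) = 294.33 K
T_min = 20.9 + 294.33 = 315.23 °C

T = 315 °C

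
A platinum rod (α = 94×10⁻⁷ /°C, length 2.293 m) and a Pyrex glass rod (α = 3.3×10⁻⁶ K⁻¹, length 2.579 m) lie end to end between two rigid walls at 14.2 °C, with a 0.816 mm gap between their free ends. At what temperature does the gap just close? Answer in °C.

Gap closes when ΔL₁ + ΔL₂ = 0.816 mm = 8.16×10⁻⁴ m
(α₁L₁ + α₂L₂)ΔT = g
α₁L₁ + α₂L₂ = 94×10⁻⁷×2.293 + 3.3×10⁻⁶×2.579 = 3.00649×10⁻⁵ m/K
ΔT = 8.16×10⁻⁴ / 3.00649×10⁻⁵ = 27.141 K
T = 14.2 + 27.141 = 41.341 °C

T = 41.3 °C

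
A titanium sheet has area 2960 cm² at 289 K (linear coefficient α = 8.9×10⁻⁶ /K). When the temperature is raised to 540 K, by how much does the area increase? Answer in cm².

Area coefficient ≈ 2α; |ΔT| = 251 K
ΔA = 2αA₀ΔT = 2(8.9×10⁻⁶)(2960)(251) = 13.2 cm²

ΔA = 13.2 cm²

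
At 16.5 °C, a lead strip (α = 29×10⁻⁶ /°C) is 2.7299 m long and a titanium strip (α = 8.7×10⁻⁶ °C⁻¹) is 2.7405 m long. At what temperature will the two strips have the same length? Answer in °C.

L₁(1 + α₁ΔT) = L₂(1 + α₂ΔT) ⇒ ΔT = (L₂ − L₁)/(α₁L₁ − α₂L₂)
L₂ − L₁ = 2.7405 − 2.7299 = 1.06×10⁻² m
α₁L₁ − α₂L₂ = 29×10⁻⁶×2.7299 − 8.7×10⁻⁶×2.7405 = 5.532475×10⁻⁵ m/K
ΔT = 1.06×10⁻² / 5.532475×10⁻⁵ = 191.596 K
T = 16.5 + 191.596 = 208.096 °C

T = 208.1 °C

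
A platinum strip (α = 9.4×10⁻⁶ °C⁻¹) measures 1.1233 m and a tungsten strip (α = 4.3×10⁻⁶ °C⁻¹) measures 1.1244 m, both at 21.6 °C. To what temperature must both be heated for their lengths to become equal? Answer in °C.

T = 213.8 °C

Equal length when α₁L₁ΔT − α₂L₂ΔT = L₂ − L₁ = 1.10×10⁻³ m
α₁L₁ = 1.055902×10⁻⁵, α₂L₂ = 4.83492×10⁻⁶ → Δ(αL) = 5.7241×10⁻⁶ m/K
ΔT = 1.10×10⁻³ / 5.7241×10⁻⁶ = 192.170 K, so T = 21.6 + 192.170 = 213.770 °C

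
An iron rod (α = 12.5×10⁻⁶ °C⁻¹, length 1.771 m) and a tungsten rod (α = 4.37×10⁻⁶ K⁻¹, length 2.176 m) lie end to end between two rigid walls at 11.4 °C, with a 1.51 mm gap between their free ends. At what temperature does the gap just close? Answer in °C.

T = 59.1 °C

Gap closes when ΔL₁ + ΔL₂ = 1.51 mm = 1.51×10⁻³ m
(α₁L₁ + α₂L₂)ΔT = g
α₁L₁ + α₂L₂ = 12.5×10⁻⁶×1.771 + 4.37×10⁻⁶×2.176 = 3.164662×10⁻⁵ m/K
ΔT = 1.51×10⁻³ / 3.164662×10⁻⁵ = 47.714 K
T = 11.4 + 47.714 = 59.114 °C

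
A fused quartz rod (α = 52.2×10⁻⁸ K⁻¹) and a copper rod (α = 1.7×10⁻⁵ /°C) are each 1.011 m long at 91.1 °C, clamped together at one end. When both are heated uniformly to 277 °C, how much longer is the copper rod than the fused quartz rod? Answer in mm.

ΔT = 185.9 K
fused quartz: ΔL = 52.2×10⁻⁸ × 1.011 m × 185.9 = 9.8107×10⁻⁵ m = 0.098107 mm
copper: ΔL = 1.7×10⁻⁵ × 1.011 m × 185.9 = 3.1951×10⁻³ m = 3.1951 mm
difference = 3.1951 − 0.098107 = 3.096993 mm

3.10 mm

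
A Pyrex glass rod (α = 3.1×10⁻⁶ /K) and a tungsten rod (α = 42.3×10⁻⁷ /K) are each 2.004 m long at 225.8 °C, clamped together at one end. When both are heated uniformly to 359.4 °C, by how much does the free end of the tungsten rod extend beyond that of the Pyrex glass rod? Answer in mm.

0.303 mm

ΔT = 133.6 K
Pyrex glass: ΔL = 3.1×10⁻⁶ × 2.004 m × 133.6 = 8.2998×10⁻⁴ m = 0.82998 mm
tungsten: ΔL = 42.3×10⁻⁷ × 2.004 m × 133.6 = 1.1325×10⁻³ m = 1.1325 mm
difference = 1.1325 − 0.82998 = 0.30252 mm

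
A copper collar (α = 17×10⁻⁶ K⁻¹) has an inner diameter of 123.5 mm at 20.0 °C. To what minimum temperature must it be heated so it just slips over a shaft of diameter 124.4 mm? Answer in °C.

Required Δd = 124.4 − 123.5 = 0.9 mm
Δd = αd₀ΔT ⇒ ΔT = Δd/(αd₀) = 0.9 / (17×10⁻⁶ × 123.5) = 428.67 K
T_min = 20.0 + 428.67 = 448.67 °C

T = 449 °C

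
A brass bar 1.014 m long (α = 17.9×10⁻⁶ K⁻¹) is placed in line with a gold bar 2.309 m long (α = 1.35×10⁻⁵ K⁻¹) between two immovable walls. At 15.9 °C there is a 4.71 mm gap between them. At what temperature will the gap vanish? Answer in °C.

T = 111 °C

Gap closes when ΔL₁ + ΔL₂ = 4.71 mm = 4.71×10⁻³ m
(α₁L₁ + α₂L₂)ΔT = g
α₁L₁ + α₂L₂ = 17.9×10⁻⁶×1.014 + 1.35×10⁻⁵×2.309 = 4.93221×10⁻⁵ m/K
ΔT = 4.71×10⁻³ / 4.93221×10⁻⁵ = 95.49 K
T = 15.9 + 95.49 = 111.39 °C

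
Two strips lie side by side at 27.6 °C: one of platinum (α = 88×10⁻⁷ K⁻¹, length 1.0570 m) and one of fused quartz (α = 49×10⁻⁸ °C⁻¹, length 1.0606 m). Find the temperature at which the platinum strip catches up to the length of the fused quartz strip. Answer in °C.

T = 437.5 °C

Equal length when α₁L₁ΔT − α₂L₂ΔT = L₂ − L₁ = 3.60×10⁻³ m
α₁L₁ = 9.3016×10⁻⁶, α₂L₂ = 5.19694×10⁻⁷ → Δ(αL) = 8.781906×10⁻⁶ m/K
ΔT = 3.60×10⁻³ / 8.781906×10⁻⁶ = 409.934 K, so T = 27.6 + 409.934 = 437.534 °C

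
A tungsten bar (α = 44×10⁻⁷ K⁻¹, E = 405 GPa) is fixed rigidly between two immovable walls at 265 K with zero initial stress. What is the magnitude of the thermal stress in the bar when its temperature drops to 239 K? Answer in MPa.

Fully constrained: the free strain ε = αΔT is blocked, so σ = Eε = EαΔT.
|ΔT| = 26 K
σ = 405×10⁹ × 44×10⁻⁷ × 26 = 4.63×10⁷ Pa

σ = 46.3 MPa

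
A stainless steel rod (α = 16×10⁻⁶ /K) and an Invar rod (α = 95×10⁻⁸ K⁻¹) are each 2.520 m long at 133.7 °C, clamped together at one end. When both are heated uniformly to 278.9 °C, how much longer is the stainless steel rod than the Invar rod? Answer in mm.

ΔT = 145.2 K
stainless steel: ΔL = 16×10⁻⁶ × 2.520 m × 145.2 = 5.8545×10⁻³ m = 5.8545 mm
Invar: ΔL = 95×10⁻⁸ × 2.520 m × 145.2 = 3.4761×10⁻⁴ m = 0.34761 mm
difference = 5.8545 − 0.34761 = 5.50689 mm

5.51 mm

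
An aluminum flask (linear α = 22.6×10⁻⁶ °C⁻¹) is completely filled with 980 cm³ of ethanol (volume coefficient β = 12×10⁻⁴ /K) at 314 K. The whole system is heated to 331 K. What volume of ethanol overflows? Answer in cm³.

18.9 cm³

The flask also expands: β_container ≈ 3α = 6.78×10⁻⁵ /K
Net overflow = V₀(β_liq − 3α_cont)ΔT
β − 3α = 1.20×10⁻³ − 6.78×10⁻⁵ = 1.1322×10⁻³ /K; ΔT = 17 K
ΔV = 980 × 1.1322×10⁻³ × 17 = 18.9 cm³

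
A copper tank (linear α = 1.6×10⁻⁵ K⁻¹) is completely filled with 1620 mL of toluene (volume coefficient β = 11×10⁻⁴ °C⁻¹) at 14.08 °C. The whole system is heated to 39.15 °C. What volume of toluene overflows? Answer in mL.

The tank also expands: β_container ≈ 3α = 4.8×10⁻⁵ /K
Net overflow = V₀(β_liq − 3α_cont)ΔT
β − 3α = 1.10×10⁻³ − 4.8×10⁻⁵ = 1.052×10⁻³ /K; ΔT = 25.07 K
ΔV = 1620 × 1.052×10⁻³ × 25.07 = 42.7 mL

42.7 mL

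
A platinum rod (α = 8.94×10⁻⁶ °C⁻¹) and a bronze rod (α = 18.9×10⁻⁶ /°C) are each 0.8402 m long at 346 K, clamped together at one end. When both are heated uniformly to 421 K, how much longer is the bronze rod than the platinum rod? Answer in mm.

0.628 mm

ΔT = 75 K
platinum: ΔL = 8.94×10⁻⁶ × 0.8402 m × 75 = 5.6335×10⁻⁴ m = 0.56335 mm
bronze: ΔL = 18.9×10⁻⁶ × 0.8402 m × 75 = 1.1910×10⁻³ m = 1.1910 mm
difference = 1.1910 − 0.56335 = 0.62765 mm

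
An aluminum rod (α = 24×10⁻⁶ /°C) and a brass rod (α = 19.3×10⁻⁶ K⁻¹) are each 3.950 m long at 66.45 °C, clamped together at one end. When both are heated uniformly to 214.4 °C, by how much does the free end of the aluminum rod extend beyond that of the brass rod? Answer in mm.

2.75 mm

ΔT = 147.95 K
aluminum: ΔL = 24×10⁻⁶ × 3.950 m × 147.95 = 1.4026×10⁻² m = 14.026 mm
brass: ΔL = 19.3×10⁻⁶ × 3.950 m × 147.95 = 1.1279×10⁻² m = 11.279 mm
difference = 14.026 − 11.279 = 2.747 mm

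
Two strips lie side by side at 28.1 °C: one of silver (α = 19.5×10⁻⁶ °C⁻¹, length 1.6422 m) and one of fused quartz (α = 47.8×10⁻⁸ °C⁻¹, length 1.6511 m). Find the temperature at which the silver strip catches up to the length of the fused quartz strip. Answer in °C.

Equal length when α₁L₁ΔT − α₂L₂ΔT = L₂ − L₁ = 8.90×10⁻³ m
α₁L₁ = 3.20229×10⁻⁵, α₂L₂ = 7.892258×10⁻⁷ → Δ(αL) = 3.12336742×10⁻⁵ m/K
ΔT = 8.90×10⁻³ / 3.12336742×10⁻⁵ = 284.949 K, so T = 28.1 + 284.949 = 313.049 °C

T = 313.0 °C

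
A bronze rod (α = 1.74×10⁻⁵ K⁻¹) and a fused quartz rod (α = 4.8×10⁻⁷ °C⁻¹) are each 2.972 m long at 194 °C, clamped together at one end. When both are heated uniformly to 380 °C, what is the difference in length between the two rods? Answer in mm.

9.35 mm

ΔT = 186 K
bronze: ΔL = 1.74×10⁻⁵ × 2.972 m × 186 = 9.6186×10⁻³ m = 9.6186 mm
fused quartz: ΔL = 4.8×10⁻⁷ × 2.972 m × 186 = 2.6534×10⁻⁴ m = 0.26534 mm
difference = 9.6186 − 0.26534 = 9.35326 mm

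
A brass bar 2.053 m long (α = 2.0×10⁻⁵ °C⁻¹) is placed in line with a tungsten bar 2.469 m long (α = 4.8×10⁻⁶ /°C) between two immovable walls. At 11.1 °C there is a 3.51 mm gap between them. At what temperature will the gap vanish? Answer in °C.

α₁L₁ = 4.106×10⁻⁵ m/K, α₂L₂ = 1.18512×10⁻⁵ m/K → total 5.29112×10⁻⁵ m/K
ΔT = g/(α₁L₁+α₂L₂) = 3.51×10⁻³ / 5.29112×10⁻⁵ = 66.338 K
T = 11.1 + 66.338 = 77.438 °C

T = 77.4 °C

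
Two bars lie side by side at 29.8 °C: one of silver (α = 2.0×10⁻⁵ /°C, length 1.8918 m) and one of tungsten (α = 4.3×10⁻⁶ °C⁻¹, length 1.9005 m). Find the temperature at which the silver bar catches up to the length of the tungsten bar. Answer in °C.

L₁(1 + α₁ΔT) = L₂(1 + α₂ΔT) ⇒ ΔT = (L₂ − L₁)/(α₁L₁ − α₂L₂)
L₂ − L₁ = 1.9005 − 1.8918 = 8.70×10⁻³ m
α₁L₁ − α₂L₂ = 2.0×10⁻⁵×1.8918 − 4.3×10⁻⁶×1.9005 = 2.966385×10⁻⁵ m/K
ΔT = 8.70×10⁻³ / 2.966385×10⁻⁵ = 293.286 K
T = 29.8 + 293.286 = 323.086 °C

T = 323.1 °C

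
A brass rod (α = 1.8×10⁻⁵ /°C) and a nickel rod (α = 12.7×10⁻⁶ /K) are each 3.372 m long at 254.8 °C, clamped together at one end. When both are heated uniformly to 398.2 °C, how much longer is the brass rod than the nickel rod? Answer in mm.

ΔT = 143.4 K
brass: ΔL = 1.8×10⁻⁵ × 3.372 m × 143.4 = 8.7038×10⁻³ m = 8.7038 mm
nickel: ΔL = 12.7×10⁻⁶ × 3.372 m × 143.4 = 6.1410×10⁻³ m = 6.1410 mm
difference = 8.7038 − 6.1410 = 2.5628 mm

2.56 mm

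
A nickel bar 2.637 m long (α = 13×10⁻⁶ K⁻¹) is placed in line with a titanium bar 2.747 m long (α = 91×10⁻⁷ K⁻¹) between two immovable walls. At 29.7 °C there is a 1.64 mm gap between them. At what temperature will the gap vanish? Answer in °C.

T = 57.4 °C

α₁L₁ = 3.4281×10⁻⁵ m/K, α₂L₂ = 2.49977×10⁻⁵ m/K → total 5.92787×10⁻⁵ m/K
ΔT = g/(α₁L₁+α₂L₂) = 1.64×10⁻³ / 5.92787×10⁻⁵ = 27.666 K
T = 29.7 + 27.666 = 57.366 °C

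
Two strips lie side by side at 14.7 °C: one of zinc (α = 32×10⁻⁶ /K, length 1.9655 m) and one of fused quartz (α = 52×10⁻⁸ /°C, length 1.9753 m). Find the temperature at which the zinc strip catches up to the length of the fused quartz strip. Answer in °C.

T = 173.1 °C

L₁(1 + α₁ΔT) = L₂(1 + α₂ΔT) ⇒ ΔT = (L₂ − L₁)/(α₁L₁ − α₂L₂)
L₂ − L₁ = 1.9753 − 1.9655 = 9.80×10⁻³ m
α₁L₁ − α₂L₂ = 32×10⁻⁶×1.9655 − 52×10⁻⁸×1.9753 = 6.1868844×10⁻⁵ m/K
ΔT = 9.80×10⁻³ / 6.1868844×10⁻⁵ = 158.400 K
T = 14.7 + 158.400 = 173.100 °C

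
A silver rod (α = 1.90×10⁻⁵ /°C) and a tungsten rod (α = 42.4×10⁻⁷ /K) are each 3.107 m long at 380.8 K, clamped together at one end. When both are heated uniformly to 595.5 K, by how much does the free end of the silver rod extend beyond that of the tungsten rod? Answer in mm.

ΔT = 214.7 K
silver: ΔL = 1.90×10⁻⁵ × 3.107 m × 214.7 = 1.2674×10⁻² m = 12.674 mm
tungsten: ΔL = 42.4×10⁻⁷ × 3.107 m × 214.7 = 2.8284×10⁻³ m = 2.8284 mm
difference = 12.674 − 2.8284 = 9.8456 mm

9.85 mm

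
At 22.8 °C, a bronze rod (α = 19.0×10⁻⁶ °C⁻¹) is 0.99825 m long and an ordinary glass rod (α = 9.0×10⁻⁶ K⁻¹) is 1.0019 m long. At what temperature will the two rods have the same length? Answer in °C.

T = 389.6 °C

L₁(1 + α₁ΔT) = L₂(1 + α₂ΔT) ⇒ ΔT = (L₂ − L₁)/(α₁L₁ − α₂L₂)
L₂ − L₁ = 1.0019 − 0.99825 = 3.65×10⁻³ m
α₁L₁ − α₂L₂ = 19.0×10⁻⁶×0.99825 − 9.0×10⁻⁶×1.0019 = 9.94965×10⁻⁶ m/K
ΔT = 3.65×10⁻³ / 9.94965×10⁻⁶ = 366.847 K
T = 22.8 + 366.847 = 389.647 °C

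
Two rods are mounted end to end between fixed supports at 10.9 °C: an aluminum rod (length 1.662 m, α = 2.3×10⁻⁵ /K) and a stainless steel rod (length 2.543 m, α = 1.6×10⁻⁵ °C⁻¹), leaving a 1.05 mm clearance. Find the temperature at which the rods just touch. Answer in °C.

Gap closes when ΔL₁ + ΔL₂ = 1.05 mm = 1.05×10⁻³ m
(α₁L₁ + α₂L₂)ΔT = g
α₁L₁ + α₂L₂ = 2.3×10⁻⁵×1.662 + 1.6×10⁻⁵×2.543 = 7.8914×10⁻⁵ m/K
ΔT = 1.05×10⁻³ / 7.8914×10⁻⁵ = 13.306 K
T = 10.9 + 13.306 = 24.206 °C

T = 24.2 °C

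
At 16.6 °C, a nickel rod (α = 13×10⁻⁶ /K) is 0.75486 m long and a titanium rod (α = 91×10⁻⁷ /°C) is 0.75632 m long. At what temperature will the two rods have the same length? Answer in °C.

T = 514.8 °C

L₁(1 + α₁ΔT) = L₂(1 + α₂ΔT) ⇒ ΔT = (L₂ − L₁)/(α₁L₁ − α₂L₂)
L₂ − L₁ = 0.75632 − 0.75486 = 1.46×10⁻³ m
α₁L₁ − α₂L₂ = 13×10⁻⁶×0.75486 − 91×10⁻⁷×0.75632 = 2.930668×10⁻⁶ m/K
ΔT = 1.46×10⁻³ / 2.930668×10⁻⁶ = 498.180 K
T = 16.6 + 498.180 = 514.780 °C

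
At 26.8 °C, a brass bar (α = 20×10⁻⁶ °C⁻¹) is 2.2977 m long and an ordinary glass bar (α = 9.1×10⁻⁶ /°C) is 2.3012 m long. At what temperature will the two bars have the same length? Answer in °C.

T = 166.7 °C

Equal length when α₁L₁ΔT − α₂L₂ΔT = L₂ − L₁ = 3.50×10⁻³ m
α₁L₁ = 4.5954×10⁻⁵, α₂L₂ = 2.094092×10⁻⁵ → Δ(αL) = 2.501308×10⁻⁵ m/K
ΔT = 3.50×10⁻³ / 2.501308×10⁻⁵ = 139.927 K, so T = 26.8 + 139.927 = 166.727 °C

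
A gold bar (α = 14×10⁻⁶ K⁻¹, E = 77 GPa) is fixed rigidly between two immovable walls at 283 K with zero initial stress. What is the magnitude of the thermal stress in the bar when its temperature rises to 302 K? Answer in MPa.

σ = 20.5 MPa

Fully constrained: the free strain ε = αΔT is blocked, so σ = Eε = EαΔT.
|ΔT| = 19 K
σ = 77.0×10⁹ × 14×10⁻⁶ × 19 = 2.05×10⁷ Pa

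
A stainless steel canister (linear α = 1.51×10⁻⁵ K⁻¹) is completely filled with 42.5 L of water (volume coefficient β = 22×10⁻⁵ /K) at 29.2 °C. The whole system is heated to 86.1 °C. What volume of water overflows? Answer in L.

The canister also expands: β_container ≈ 3α = 4.53×10⁻⁵ /K
Net overflow = V₀(β_liq − 3α_cont)ΔT
β − 3α = 2.20×10⁻⁴ − 4.53×10⁻⁵ = 1.747×10⁻⁴ /K; ΔT = 56.9 K
ΔV = 42.5 × 1.747×10⁻⁴ × 56.9 = 0.422 L

0.422 L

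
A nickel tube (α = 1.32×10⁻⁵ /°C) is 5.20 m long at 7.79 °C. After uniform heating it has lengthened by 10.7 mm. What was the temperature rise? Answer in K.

ΔT = 156 K

ΔL = αL₀ΔT ⇒ ΔT = ΔL / (αL₀)
ΔT = 10.7×10⁻³ m / (1.32×10⁻⁵ × 5.20 m) = 155.89 K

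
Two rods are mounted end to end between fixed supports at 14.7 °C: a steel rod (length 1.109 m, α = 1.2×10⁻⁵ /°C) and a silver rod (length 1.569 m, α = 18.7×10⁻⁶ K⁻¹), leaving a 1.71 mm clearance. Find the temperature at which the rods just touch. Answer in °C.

T = 54.8 °C

Gap closes when ΔL₁ + ΔL₂ = 1.71 mm = 1.71×10⁻³ m
(α₁L₁ + α₂L₂)ΔT = g
α₁L₁ + α₂L₂ = 1.2×10⁻⁵×1.109 + 18.7×10⁻⁶×1.569 = 4.26483×10⁻⁵ m/K
ΔT = 1.71×10⁻³ / 4.26483×10⁻⁵ = 40.095 K
T = 14.7 + 40.095 = 54.795 °C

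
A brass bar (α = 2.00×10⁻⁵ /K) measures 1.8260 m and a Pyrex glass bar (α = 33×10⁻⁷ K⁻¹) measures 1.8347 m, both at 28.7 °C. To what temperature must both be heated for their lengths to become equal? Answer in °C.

T = 314.3 °C

L₁(1 + α₁ΔT) = L₂(1 + α₂ΔT) ⇒ ΔT = (L₂ − L₁)/(α₁L₁ − α₂L₂)
L₂ − L₁ = 1.8347 − 1.8260 = 8.70×10⁻³ m
α₁L₁ − α₂L₂ = 2.00×10⁻⁵×1.8260 − 33×10⁻⁷×1.8347 = 3.046549×10⁻⁵ m/K
ΔT = 8.70×10⁻³ / 3.046549×10⁻⁵ = 285.569 K
T = 28.7 + 285.569 = 314.269 °C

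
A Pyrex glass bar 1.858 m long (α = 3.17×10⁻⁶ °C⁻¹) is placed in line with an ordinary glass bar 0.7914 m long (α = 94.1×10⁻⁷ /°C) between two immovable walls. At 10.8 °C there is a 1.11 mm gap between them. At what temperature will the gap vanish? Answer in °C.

Gap closes when ΔL₁ + ΔL₂ = 1.11 mm = 1.11×10⁻³ m
(α₁L₁ + α₂L₂)ΔT = g
α₁L₁ + α₂L₂ = 3.17×10⁻⁶×1.858 + 94.1×10⁻⁷×0.7914 = 1.3336934×10⁻⁵ m/K
ΔT = 1.11×10⁻³ / 1.3336934×10⁻⁵ = 83.228 K
T = 10.8 + 83.228 = 94.028 °C

T = 94.0 °C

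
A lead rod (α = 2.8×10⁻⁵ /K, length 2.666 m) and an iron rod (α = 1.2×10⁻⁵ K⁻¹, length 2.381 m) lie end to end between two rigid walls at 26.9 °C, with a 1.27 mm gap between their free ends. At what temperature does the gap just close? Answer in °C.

Gap closes when ΔL₁ + ΔL₂ = 1.27 mm = 1.27×10⁻³ m
(α₁L₁ + α₂L₂)ΔT = g
α₁L₁ + α₂L₂ = 2.8×10⁻⁵×2.666 + 1.2×10⁻⁵×2.381 = 1.0322×10⁻⁴ m/K
ΔT = 1.27×10⁻³ / 1.0322×10⁻⁴ = 12.304 K
T = 26.9 + 12.304 = 39.204 °C

T = 39.2 °C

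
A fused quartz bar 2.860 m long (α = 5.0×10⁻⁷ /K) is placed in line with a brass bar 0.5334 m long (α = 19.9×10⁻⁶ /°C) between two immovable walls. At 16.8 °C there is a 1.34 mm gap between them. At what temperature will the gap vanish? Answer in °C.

T = 128 °C

α₁L₁ = 1.430×10⁻⁶ m/K, α₂L₂ = 1.061466×10⁻⁵ m/K → total 1.204466×10⁻⁵ m/K
ΔT = g/(α₁L₁+α₂L₂) = 1.34×10⁻³ / 1.204466×10⁻⁵ = 111.25 K
T = 16.8 + 111.25 = 128.05 °C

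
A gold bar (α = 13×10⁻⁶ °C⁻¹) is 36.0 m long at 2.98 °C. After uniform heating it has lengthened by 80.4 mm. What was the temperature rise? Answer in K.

ΔT = 172 K

ΔL = αL₀ΔT ⇒ ΔT = ΔL / (αL₀)
ΔT = 80.4×10⁻³ m / (13×10⁻⁶ × 36.0 m) = 171.79 K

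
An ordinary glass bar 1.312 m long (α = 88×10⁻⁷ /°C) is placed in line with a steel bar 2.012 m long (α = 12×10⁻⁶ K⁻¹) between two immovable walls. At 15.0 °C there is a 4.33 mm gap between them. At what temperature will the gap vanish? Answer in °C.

T = 136 °C

α₁L₁ = 1.15456×10⁻⁵ m/K, α₂L₂ = 2.4144×10⁻⁵ m/K → total 3.56896×10⁻⁵ m/K
ΔT = g/(α₁L₁+α₂L₂) = 4.33×10⁻³ / 3.56896×10⁻⁵ = 121.32 K
T = 15.0 + 121.32 = 136.32 °C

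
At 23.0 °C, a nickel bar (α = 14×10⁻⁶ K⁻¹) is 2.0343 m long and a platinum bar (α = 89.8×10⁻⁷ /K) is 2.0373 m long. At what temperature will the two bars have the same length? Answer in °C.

Equal length when α₁L₁ΔT − α₂L₂ΔT = L₂ − L₁ = 3.00×10⁻³ m
α₁L₁ = 2.84802×10⁻⁵, α₂L₂ = 1.8294954×10⁻⁵ → Δ(αL) = 1.0185246×10⁻⁵ m/K
ΔT = 3.00×10⁻³ / 1.0185246×10⁻⁵ = 294.544 K, so T = 23.0 + 294.544 = 317.544 °C

T = 317.5 °C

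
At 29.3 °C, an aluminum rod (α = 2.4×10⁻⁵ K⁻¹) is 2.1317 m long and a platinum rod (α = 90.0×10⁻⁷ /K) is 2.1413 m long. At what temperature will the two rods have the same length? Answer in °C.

T = 330.3 °C

Equal length when α₁L₁ΔT − α₂L₂ΔT = L₂ − L₁ = 9.60×10⁻³ m
α₁L₁ = 5.11608×10⁻⁵, α₂L₂ = 1.92717×10⁻⁵ → Δ(αL) = 3.18891×10⁻⁵ m/K
ΔT = 9.60×10⁻³ / 3.18891×10⁻⁵ = 301.043 K, so T = 29.3 + 301.043 = 330.343 °C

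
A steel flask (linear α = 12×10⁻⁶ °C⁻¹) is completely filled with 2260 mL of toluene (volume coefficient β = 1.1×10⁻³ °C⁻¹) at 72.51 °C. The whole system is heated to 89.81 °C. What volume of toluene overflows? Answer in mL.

The flask also expands: β_container ≈ 3α = 3.6×10⁻⁵ /K
Net overflow = V₀(β_liq − 3α_cont)ΔT
β − 3α = 1.10×10⁻³ − 3.6×10⁻⁵ = 1.064×10⁻³ /K; ΔT = 17.30 K
ΔV = 2260 × 1.064×10⁻³ × 17.30 = 41.6 mL

41.6 mL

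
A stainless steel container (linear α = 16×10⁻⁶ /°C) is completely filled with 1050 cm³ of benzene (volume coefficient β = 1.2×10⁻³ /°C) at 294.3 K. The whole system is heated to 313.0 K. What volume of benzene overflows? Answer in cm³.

The container also expands: β_container ≈ 3α = 4.8×10⁻⁵ /K
Net overflow = V₀(β_liq − 3α_cont)ΔT
β − 3α = 1.20×10⁻³ − 4.8×10⁻⁵ = 1.152×10⁻³ /K; ΔT = 18.7 K
ΔV = 1050 × 1.152×10⁻³ × 18.7 = 22.6 cm³

22.6 cm³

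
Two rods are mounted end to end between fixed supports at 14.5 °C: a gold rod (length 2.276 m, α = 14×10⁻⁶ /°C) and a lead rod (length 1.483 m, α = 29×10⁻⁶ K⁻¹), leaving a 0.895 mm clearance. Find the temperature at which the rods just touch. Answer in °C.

α₁L₁ = 3.1864×10⁻⁵ m/K, α₂L₂ = 4.3007×10⁻⁵ m/K → total 7.4871×10⁻⁵ m/K
ΔT = g/(α₁L₁+α₂L₂) = 8.95×10⁻⁴ / 7.4871×10⁻⁵ = 11.954 K
T = 14.5 + 11.954 = 26.454 °C

T = 26.5 °C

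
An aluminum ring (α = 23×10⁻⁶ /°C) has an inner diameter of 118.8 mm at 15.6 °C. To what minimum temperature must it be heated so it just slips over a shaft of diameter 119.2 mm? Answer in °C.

T = 162 °C

Required Δd = 119.2 − 118.8 = 0.4 mm
Δd = αd₀ΔT ⇒ ΔT = Δd/(αd₀) = 0.4 / (23×10⁻⁶ × 118.8) = 146.39 K
T_min = 15.6 + 146.39 = 161.99 °C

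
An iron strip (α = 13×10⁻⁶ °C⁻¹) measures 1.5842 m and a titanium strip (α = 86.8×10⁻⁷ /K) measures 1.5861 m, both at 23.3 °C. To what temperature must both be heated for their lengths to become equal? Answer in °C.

T = 301.6 °C

L₁(1 + α₁ΔT) = L₂(1 + α₂ΔT) ⇒ ΔT = (L₂ − L₁)/(α₁L₁ − α₂L₂)
L₂ − L₁ = 1.5861 − 1.5842 = 1.90×10⁻³ m
α₁L₁ − α₂L₂ = 13×10⁻⁶×1.5842 − 86.8×10⁻⁷×1.5861 = 6.827252×10⁻⁶ m/K
ΔT = 1.90×10⁻³ / 6.827252×10⁻⁶ = 278.296 K
T = 23.3 + 278.296 = 301.596 °C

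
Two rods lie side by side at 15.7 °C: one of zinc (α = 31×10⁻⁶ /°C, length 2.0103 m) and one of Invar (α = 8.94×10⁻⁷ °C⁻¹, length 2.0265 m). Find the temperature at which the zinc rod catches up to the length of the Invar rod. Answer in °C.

T = 283.4 °C

Equal length when α₁L₁ΔT − α₂L₂ΔT = L₂ − L₁ = 1.62×10⁻² m
α₁L₁ = 6.23193×10⁻⁵, α₂L₂ = 1.811691×10⁻⁶ → Δ(αL) = 6.0507609×10⁻⁵ m/K
ΔT = 1.62×10⁻² / 6.0507609×10⁻⁵ = 267.735 K, so T = 15.7 + 267.735 = 283.435 °C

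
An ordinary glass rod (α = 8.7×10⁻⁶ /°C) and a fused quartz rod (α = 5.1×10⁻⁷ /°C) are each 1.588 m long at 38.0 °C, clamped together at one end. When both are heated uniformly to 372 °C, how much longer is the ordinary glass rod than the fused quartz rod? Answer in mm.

4.34 mm

ΔT = 334.0 K
ordinary glass: ΔL = 8.7×10⁻⁶ × 1.588 m × 334.0 = 4.6144×10⁻³ m = 4.6144 mm
fused quartz: ΔL = 5.1×10⁻⁷ × 1.588 m × 334.0 = 2.7050×10⁻⁴ m = 0.27050 mm
difference = 4.6144 − 0.27050 = 4.3439 mm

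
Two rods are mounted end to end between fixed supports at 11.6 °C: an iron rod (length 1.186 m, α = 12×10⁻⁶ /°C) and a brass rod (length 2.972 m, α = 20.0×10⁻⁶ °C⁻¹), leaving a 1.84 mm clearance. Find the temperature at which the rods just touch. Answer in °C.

α₁L₁ = 1.4232×10⁻⁵ m/K, α₂L₂ = 5.944×10⁻⁵ m/K → total 7.3672×10⁻⁵ m/K
ΔT = g/(α₁L₁+α₂L₂) = 1.84×10⁻³ / 7.3672×10⁻⁵ = 24.976 K
T = 11.6 + 24.976 = 36.576 °C

T = 36.6 °C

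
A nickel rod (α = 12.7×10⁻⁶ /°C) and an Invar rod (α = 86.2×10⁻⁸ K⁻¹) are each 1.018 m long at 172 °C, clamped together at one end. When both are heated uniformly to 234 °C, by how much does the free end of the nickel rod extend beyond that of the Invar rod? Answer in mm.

0.747 mm

ΔT = 62 K
nickel: ΔL = 12.7×10⁻⁶ × 1.018 m × 62 = 8.0157×10⁻⁴ m = 0.80157 mm
Invar: ΔL = 86.2×10⁻⁸ × 1.018 m × 62 = 5.4406×10⁻⁵ m = 0.054406 mm
difference = 0.80157 − 0.054406 = 0.747164 mm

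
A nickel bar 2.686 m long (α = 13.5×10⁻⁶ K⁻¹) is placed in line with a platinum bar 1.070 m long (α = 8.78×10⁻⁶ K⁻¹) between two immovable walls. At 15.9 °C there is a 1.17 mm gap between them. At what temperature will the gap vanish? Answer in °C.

T = 41.5 °C

α₁L₁ = 3.6261×10⁻⁵ m/K, α₂L₂ = 9.3946×10⁻⁶ m/K → total 4.56556×10⁻⁵ m/K
ΔT = g/(α₁L₁+α₂L₂) = 1.17×10⁻³ / 4.56556×10⁻⁵ = 25.627 K
T = 15.9 + 25.627 = 41.527 °C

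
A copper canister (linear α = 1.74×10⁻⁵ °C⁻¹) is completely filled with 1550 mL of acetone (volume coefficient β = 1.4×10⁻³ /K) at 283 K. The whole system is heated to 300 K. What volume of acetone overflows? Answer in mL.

35.5 mL

The canister also expands: β_container ≈ 3α = 5.22×10⁻⁵ /K
Net overflow = V₀(β_liq − 3α_cont)ΔT
β − 3α = 1.40×10⁻³ − 5.22×10⁻⁵ = 1.3478×10⁻³ /K; ΔT = 17 K
ΔV = 1550 × 1.3478×10⁻³ × 17 = 35.5 mL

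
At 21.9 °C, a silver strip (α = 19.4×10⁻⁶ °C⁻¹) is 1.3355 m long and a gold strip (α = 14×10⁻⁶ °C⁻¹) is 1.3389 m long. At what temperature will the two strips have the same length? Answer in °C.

T = 496.5 °C

L₁(1 + α₁ΔT) = L₂(1 + α₂ΔT) ⇒ ΔT = (L₂ − L₁)/(α₁L₁ − α₂L₂)
L₂ − L₁ = 1.3389 − 1.3355 = 3.40×10⁻³ m
α₁L₁ − α₂L₂ = 19.4×10⁻⁶×1.3355 − 14×10⁻⁶×1.3389 = 7.1641×10⁻⁶ m/K
ΔT = 3.40×10⁻³ / 7.1641×10⁻⁶ = 474.589 K
T = 21.9 + 474.589 = 496.489 °C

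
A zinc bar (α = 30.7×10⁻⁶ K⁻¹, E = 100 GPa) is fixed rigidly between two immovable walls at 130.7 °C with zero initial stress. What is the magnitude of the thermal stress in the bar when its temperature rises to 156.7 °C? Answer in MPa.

Fully constrained: the free strain ε = αΔT is blocked, so σ = Eε = EαΔT.
|ΔT| = 26.0 K
σ = 100×10⁹ × 30.7×10⁻⁶ × 26.0 = 7.98×10⁷ Pa

σ = 79.8 MPa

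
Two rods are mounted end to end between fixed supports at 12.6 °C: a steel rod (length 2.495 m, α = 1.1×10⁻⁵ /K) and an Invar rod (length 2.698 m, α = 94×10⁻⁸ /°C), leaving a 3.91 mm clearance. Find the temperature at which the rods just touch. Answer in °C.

T = 143 °C

Gap closes when ΔL₁ + ΔL₂ = 3.91 mm = 3.91×10⁻³ m
(α₁L₁ + α₂L₂)ΔT = g
α₁L₁ + α₂L₂ = 1.1×10⁻⁵×2.495 + 94×10⁻⁸×2.698 = 2.998112×10⁻⁵ m/K
ΔT = 3.91×10⁻³ / 2.998112×10⁻⁵ = 130.42 K
T = 12.6 + 130.42 = 143.02 °C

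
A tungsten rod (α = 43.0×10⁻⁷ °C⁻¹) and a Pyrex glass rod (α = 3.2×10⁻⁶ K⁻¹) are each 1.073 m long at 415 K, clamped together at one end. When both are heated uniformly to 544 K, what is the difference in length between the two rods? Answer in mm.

0.152 mm

ΔT = 129 K
tungsten: ΔL = 43.0×10⁻⁷ × 1.073 m × 129 = 5.9519×10⁻⁴ m = 0.59519 mm
Pyrex glass: ΔL = 3.2×10⁻⁶ × 1.073 m × 129 = 4.4293×10⁻⁴ m = 0.44293 mm
difference = 0.59519 − 0.44293 = 0.15226 mm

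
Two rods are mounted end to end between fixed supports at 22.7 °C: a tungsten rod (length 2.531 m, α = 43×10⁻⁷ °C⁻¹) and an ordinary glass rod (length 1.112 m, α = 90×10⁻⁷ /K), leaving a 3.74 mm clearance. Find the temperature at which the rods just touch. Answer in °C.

α₁L₁ = 1.08833×10⁻⁵ m/K, α₂L₂ = 1.0008×10⁻⁵ m/K → total 2.08913×10⁻⁵ m/K
ΔT = g/(α₁L₁+α₂L₂) = 3.74×10⁻³ / 2.08913×10⁻⁵ = 179.02 K
T = 22.7 + 179.02 = 201.72 °C

T = 202 °C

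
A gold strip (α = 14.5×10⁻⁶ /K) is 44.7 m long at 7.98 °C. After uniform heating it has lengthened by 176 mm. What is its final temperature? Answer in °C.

ΔL = αL₀ΔT ⇒ ΔT = ΔL / (αL₀)
ΔT = 176×10⁻³ m / (14.5×10⁻⁶ × 44.7 m) = 271.54 K
T = 7.98 + 271.54 = 279.52 °C

T = 280 °C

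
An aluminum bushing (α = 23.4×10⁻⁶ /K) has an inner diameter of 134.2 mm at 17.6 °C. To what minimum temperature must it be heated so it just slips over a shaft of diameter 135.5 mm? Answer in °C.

T = 432 °C

Required Δd = 135.5 − 134.2 = 1.3 mm
Δd = αd₀ΔT ⇒ ΔT = Δd/(αd₀) = 1.3 / (23.4×10⁻⁶ × 134.2) = 413.98 K
T_min = 17.6 + 413.98 = 431.58 °C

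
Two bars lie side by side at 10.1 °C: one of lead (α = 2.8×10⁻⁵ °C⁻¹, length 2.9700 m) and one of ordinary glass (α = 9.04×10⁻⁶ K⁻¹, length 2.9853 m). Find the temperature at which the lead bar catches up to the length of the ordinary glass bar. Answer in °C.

T = 282.5 °C

L₁(1 + α₁ΔT) = L₂(1 + α₂ΔT) ⇒ ΔT = (L₂ − L₁)/(α₁L₁ − α₂L₂)
L₂ − L₁ = 2.9853 − 2.9700 = 1.53×10⁻² m
α₁L₁ − α₂L₂ = 2.8×10⁻⁵×2.9700 − 9.04×10⁻⁶×2.9853 = 5.6172888×10⁻⁵ m/K
ΔT = 1.53×10⁻² / 5.6172888×10⁻⁵ = 272.373 K
T = 10.1 + 272.373 = 282.473 °C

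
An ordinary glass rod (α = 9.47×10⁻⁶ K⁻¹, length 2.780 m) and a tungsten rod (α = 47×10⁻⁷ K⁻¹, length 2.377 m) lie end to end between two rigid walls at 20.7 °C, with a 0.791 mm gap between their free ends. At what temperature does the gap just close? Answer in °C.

Gap closes when ΔL₁ + ΔL₂ = 0.791 mm = 7.91×10⁻⁴ m
(α₁L₁ + α₂L₂)ΔT = g
α₁L₁ + α₂L₂ = 9.47×10⁻⁶×2.780 + 47×10⁻⁷×2.377 = 3.74985×10⁻⁵ m/K
ΔT = 7.91×10⁻⁴ / 3.74985×10⁻⁵ = 21.094 K
T = 20.7 + 21.094 = 41.794 °C

T = 41.8 °C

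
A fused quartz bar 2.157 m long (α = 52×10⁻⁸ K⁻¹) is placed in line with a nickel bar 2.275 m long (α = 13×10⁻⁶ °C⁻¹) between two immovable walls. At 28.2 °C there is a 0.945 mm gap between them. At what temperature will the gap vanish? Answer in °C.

Gap closes when ΔL₁ + ΔL₂ = 0.945 mm = 9.45×10⁻⁴ m
(α₁L₁ + α₂L₂)ΔT = g
α₁L₁ + α₂L₂ = 52×10⁻⁸×2.157 + 13×10⁻⁶×2.275 = 3.069664×10⁻⁵ m/K
ΔT = 9.45×10⁻⁴ / 3.069664×10⁻⁵ = 30.785 K
T = 28.2 + 30.785 = 58.985 °C

T = 59.0 °C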